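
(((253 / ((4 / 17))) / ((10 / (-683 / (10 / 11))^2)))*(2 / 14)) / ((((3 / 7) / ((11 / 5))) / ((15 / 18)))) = 2670477390559 / 72000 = 37089963.76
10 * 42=420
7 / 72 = 0.10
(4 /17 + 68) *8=9280 /17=545.88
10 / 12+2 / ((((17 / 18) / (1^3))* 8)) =56 / 51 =1.10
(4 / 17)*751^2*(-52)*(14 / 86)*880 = -722643201280 / 731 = -988567990.81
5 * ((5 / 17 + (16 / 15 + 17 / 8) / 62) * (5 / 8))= 218555 / 202368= 1.08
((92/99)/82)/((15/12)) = 184/20295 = 0.01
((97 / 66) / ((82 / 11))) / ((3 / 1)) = 97 / 1476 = 0.07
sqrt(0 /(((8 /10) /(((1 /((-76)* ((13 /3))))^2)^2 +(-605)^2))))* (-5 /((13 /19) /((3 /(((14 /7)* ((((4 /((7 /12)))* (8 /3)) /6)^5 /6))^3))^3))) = 0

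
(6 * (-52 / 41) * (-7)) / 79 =2184 / 3239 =0.67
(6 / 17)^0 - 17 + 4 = -12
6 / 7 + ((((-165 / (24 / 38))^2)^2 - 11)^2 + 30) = 9954704242842404511359143 / 458752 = 21699533174443717981.30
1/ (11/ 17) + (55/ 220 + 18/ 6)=211/ 44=4.80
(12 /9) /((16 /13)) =13 /12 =1.08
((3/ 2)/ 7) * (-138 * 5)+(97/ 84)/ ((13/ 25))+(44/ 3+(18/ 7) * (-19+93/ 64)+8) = -489479/ 2912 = -168.09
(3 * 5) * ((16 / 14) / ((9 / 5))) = 200 / 21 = 9.52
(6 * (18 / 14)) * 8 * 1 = 432 / 7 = 61.71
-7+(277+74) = 344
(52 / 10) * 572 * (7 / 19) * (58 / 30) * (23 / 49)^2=228151352 / 488775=466.78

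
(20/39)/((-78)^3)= -5/4626882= -0.00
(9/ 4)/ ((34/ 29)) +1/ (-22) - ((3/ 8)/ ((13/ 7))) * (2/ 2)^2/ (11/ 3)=4421/ 2431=1.82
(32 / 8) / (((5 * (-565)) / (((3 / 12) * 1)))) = -1 / 2825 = -0.00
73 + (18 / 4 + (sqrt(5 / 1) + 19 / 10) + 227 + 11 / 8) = sqrt(5) + 12311 / 40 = 310.01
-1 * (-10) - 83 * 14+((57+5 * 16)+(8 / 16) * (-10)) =-1020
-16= -16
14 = 14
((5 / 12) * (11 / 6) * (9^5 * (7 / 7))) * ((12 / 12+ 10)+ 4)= 676603.12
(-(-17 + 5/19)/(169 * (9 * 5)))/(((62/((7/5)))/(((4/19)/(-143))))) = -1484/20283967275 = -0.00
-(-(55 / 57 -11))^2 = -327184 / 3249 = -100.70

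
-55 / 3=-18.33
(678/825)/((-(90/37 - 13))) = 8362/107525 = 0.08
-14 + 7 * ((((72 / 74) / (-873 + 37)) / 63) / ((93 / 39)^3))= -14.00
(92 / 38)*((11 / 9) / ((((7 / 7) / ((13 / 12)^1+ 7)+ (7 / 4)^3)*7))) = 3141248 / 40744683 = 0.08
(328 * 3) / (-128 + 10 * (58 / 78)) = -19188 / 2351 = -8.16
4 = 4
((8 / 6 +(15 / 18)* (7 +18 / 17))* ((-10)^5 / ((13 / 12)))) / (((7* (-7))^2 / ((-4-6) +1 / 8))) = 1621475000 / 530621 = 3055.81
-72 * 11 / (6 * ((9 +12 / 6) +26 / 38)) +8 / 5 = -1794 / 185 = -9.70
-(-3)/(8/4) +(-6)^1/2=-3/2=-1.50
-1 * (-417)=417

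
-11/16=-0.69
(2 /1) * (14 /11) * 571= 15988 /11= 1453.45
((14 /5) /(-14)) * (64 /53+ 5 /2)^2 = -154449 /56180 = -2.75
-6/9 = -2/3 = -0.67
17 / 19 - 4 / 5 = 9 / 95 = 0.09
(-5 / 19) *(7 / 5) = -7 / 19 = -0.37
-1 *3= -3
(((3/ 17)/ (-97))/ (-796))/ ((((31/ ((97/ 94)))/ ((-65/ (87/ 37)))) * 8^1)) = -2405/ 9148281536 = -0.00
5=5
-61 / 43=-1.42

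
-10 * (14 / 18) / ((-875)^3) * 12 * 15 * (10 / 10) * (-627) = -5016 / 3828125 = -0.00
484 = 484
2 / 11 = 0.18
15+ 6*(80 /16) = 45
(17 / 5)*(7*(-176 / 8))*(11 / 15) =-28798 / 75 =-383.97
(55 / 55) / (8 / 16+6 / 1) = 0.15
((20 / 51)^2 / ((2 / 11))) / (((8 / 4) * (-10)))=-110 / 2601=-0.04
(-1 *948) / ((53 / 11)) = -10428 / 53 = -196.75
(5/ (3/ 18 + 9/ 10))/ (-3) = -25/ 16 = -1.56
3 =3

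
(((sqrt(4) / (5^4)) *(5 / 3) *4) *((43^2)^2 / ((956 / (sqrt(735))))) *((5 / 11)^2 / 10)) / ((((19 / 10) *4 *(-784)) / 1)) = -3418801 *sqrt(15) / 1846188960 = -0.01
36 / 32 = 9 / 8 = 1.12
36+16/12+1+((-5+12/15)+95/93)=35.15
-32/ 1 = -32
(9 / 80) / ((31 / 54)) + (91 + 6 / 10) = 113827 / 1240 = 91.80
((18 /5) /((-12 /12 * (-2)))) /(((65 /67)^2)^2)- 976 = -86929689911 /89253125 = -973.97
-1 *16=-16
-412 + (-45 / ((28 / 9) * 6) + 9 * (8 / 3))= -21863 / 56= -390.41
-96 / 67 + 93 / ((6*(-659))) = -128605 / 88306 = -1.46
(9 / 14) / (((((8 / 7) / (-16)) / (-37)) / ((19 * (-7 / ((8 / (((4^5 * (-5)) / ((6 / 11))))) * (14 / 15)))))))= 55677600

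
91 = 91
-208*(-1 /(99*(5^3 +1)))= 104 /6237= 0.02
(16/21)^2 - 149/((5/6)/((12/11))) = -4716968/24255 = -194.47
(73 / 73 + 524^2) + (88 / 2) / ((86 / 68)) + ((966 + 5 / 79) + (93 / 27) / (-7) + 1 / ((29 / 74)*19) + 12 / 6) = 32496351005389 / 117920061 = 275579.50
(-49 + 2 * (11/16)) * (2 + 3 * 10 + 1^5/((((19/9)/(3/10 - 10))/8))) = 43053/190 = 226.59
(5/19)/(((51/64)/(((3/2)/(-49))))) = -160/15827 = -0.01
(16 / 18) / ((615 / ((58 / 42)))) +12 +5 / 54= 2811629 / 232470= 12.09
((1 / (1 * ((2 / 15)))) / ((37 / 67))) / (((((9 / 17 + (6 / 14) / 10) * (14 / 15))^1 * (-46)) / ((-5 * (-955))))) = -2039521875 / 772708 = -2639.45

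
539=539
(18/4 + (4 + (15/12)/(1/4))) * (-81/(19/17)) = -978.39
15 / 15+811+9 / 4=3257 / 4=814.25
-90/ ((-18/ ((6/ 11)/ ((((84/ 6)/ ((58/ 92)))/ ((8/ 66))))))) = 290/ 19481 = 0.01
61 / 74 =0.82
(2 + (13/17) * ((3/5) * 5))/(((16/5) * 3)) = 365/816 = 0.45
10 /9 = 1.11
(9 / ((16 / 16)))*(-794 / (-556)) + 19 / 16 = 31225 / 2224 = 14.04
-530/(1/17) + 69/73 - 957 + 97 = -720441/73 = -9869.05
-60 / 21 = -20 / 7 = -2.86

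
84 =84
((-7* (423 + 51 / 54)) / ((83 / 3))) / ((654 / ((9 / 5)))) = -53417 / 180940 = -0.30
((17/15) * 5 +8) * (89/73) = 3649/219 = 16.66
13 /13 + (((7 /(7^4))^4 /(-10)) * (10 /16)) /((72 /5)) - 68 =-1068325911321989 /15945162855552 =-67.00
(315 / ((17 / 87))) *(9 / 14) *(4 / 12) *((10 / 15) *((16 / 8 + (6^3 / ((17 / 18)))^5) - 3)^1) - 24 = 3478268051155573860909 / 24137569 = 144101837726722.76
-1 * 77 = -77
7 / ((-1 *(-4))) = 7 / 4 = 1.75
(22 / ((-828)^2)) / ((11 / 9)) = 1 / 38088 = 0.00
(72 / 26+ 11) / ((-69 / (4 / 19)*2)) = -358 / 17043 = -0.02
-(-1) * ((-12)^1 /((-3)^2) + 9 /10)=-13 /30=-0.43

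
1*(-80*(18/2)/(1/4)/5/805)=-576/805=-0.72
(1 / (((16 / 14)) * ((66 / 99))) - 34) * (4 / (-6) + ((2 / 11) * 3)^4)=6640531 / 351384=18.90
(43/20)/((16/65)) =559/64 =8.73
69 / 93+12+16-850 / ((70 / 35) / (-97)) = 1278866 / 31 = 41253.74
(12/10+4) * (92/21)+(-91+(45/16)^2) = -1621103/26880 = -60.31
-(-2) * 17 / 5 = 34 / 5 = 6.80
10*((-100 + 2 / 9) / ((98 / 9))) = -4490 / 49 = -91.63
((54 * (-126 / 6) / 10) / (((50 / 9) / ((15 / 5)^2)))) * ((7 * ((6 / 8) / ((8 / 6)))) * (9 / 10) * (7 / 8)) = -182284263 / 320000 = -569.64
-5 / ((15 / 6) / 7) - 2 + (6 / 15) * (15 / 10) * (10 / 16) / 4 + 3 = -413 / 32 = -12.91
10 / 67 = 0.15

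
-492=-492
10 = 10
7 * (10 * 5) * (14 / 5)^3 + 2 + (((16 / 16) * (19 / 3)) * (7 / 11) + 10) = 1270373 / 165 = 7699.23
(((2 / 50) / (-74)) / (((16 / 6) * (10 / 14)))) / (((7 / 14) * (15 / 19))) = -133 / 185000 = -0.00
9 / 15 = 3 / 5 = 0.60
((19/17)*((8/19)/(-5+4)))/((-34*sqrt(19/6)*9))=4*sqrt(114)/49419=0.00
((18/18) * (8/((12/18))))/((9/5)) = 20/3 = 6.67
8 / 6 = 4 / 3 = 1.33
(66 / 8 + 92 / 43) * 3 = 5361 / 172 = 31.17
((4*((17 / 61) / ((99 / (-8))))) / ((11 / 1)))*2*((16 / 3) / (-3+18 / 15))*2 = 174080 / 1793583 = 0.10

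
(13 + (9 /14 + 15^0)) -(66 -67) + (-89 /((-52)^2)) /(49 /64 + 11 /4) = 15.63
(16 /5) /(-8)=-2 /5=-0.40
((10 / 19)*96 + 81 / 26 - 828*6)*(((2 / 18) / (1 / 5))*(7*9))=-84969255 / 494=-172002.54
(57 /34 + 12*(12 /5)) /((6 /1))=1727 /340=5.08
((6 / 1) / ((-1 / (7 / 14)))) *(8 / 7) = -24 / 7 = -3.43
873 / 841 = 1.04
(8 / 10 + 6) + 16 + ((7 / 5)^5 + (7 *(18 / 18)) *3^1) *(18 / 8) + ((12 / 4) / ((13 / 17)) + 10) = 3903011 / 40625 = 96.07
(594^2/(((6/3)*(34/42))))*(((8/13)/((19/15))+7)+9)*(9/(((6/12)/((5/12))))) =113143920120/4199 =26945444.18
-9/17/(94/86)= -387/799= -0.48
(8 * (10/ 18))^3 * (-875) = -56000000/ 729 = -76817.56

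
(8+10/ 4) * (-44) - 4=-466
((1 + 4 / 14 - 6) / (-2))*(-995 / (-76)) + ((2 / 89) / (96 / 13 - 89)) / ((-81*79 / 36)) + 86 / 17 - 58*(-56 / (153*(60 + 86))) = 3197161557424585 / 88651972024056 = 36.06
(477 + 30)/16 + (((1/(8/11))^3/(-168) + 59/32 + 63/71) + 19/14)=218392667/6107136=35.76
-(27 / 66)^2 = -81 / 484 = -0.17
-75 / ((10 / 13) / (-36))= 3510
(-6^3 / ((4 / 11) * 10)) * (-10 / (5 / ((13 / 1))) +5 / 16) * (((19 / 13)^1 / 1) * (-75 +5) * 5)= -81174555 / 104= -780524.57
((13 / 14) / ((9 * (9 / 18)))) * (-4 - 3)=-13 / 9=-1.44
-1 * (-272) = 272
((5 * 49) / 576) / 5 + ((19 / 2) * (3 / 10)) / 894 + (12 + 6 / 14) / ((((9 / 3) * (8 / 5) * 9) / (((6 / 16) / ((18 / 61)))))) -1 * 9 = -154027169 / 18023040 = -8.55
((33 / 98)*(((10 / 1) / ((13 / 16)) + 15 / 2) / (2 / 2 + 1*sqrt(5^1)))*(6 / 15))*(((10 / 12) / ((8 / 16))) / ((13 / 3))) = -16995 / 66248 + 16995*sqrt(5) / 66248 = 0.32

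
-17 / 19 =-0.89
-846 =-846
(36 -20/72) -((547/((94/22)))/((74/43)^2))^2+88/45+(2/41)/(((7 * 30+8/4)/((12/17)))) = -201608303314768814273/110114308609710480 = -1830.90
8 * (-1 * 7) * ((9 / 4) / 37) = -126 / 37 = -3.41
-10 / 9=-1.11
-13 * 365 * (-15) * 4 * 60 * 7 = 119574000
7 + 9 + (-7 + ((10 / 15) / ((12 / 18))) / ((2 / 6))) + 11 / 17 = 215 / 17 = 12.65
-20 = -20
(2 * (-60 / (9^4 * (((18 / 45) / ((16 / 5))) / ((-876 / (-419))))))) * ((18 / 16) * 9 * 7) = -81760 / 3771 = -21.68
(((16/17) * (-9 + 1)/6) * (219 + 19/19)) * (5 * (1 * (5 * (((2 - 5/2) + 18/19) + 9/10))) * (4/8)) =-4505600/969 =-4649.74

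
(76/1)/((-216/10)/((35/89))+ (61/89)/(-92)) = -108900400/78713731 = -1.38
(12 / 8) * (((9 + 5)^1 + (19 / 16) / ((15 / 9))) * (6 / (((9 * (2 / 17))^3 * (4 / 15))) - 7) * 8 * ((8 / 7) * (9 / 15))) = 18235261 / 12600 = 1447.24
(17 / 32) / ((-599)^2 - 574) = 17 / 11463264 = 0.00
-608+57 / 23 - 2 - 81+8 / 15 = -237356 / 345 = -687.99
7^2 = 49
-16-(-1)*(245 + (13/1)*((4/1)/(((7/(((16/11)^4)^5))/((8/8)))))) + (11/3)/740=141952536915029105737544896577/10454534921251982542983540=13578.08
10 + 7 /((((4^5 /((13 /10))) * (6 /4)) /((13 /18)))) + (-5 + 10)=4148383 /276480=15.00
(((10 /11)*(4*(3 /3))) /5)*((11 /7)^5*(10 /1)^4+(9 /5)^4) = 8053432165816 /115548125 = 69697.64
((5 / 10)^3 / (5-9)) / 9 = -1 / 288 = -0.00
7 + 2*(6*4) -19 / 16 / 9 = 7901 / 144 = 54.87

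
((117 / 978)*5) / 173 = 195 / 56398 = 0.00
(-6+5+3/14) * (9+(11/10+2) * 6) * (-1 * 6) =4554/35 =130.11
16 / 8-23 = -21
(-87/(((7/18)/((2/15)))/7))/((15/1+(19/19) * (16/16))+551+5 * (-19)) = -261/590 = -0.44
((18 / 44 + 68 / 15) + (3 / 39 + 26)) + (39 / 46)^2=144053779 / 4538820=31.74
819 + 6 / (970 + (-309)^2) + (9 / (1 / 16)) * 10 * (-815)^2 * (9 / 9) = 92253917277375 / 96451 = 956484819.00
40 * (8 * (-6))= -1920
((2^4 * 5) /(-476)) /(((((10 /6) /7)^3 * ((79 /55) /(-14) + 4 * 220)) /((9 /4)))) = -1833678 /57589285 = -0.03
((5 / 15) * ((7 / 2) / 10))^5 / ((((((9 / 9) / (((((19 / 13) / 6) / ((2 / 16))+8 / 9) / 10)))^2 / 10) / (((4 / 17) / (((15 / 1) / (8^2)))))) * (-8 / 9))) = -115783423 / 5890547812500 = -0.00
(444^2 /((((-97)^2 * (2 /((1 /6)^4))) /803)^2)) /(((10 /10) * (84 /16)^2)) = 0.00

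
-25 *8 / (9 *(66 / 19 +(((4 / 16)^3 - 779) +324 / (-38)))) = 243200 / 8580501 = 0.03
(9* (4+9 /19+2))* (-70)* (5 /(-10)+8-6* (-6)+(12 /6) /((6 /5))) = -3499965 /19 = -184208.68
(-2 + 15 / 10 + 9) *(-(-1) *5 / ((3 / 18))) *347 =88485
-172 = -172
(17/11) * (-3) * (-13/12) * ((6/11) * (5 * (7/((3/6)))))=23205/121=191.78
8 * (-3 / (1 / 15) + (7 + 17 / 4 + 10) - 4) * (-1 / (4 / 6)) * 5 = 1665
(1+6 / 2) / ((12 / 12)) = 4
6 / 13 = 0.46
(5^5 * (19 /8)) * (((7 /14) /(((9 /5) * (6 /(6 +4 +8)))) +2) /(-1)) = -1009375 /48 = -21028.65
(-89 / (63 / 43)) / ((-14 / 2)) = 3827 / 441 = 8.68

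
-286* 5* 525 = -750750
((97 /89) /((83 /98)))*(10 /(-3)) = -4.29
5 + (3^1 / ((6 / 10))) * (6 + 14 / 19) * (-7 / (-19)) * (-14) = -60915 / 361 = -168.74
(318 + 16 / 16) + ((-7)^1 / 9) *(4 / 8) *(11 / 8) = 45859 / 144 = 318.47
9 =9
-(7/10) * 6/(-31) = 21/155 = 0.14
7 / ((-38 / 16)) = -56 / 19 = -2.95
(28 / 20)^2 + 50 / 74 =2438 / 925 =2.64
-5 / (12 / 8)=-10 / 3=-3.33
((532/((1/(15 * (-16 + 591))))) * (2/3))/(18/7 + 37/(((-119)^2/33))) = 8663699800/7527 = 1151016.31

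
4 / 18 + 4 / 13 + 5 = 647 / 117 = 5.53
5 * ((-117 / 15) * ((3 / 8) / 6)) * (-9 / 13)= 27 / 16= 1.69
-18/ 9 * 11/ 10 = -11/ 5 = -2.20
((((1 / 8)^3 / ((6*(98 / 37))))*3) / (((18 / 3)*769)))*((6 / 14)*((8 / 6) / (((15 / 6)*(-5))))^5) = -296 / 625931455078125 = -0.00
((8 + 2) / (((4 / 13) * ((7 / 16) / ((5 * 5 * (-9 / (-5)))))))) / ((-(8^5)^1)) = -2925 / 28672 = -0.10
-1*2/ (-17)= 2/ 17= 0.12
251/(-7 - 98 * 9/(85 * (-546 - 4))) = -5867125/163184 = -35.95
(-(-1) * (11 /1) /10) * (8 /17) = 44 /85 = 0.52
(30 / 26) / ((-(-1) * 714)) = 5 / 3094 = 0.00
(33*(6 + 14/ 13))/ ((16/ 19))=14421/ 52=277.33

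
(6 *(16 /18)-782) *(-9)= 6990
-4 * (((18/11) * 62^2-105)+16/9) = -2450036/99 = -24747.84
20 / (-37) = -20 / 37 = -0.54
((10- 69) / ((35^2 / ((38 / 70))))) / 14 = -1121 / 600250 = -0.00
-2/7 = -0.29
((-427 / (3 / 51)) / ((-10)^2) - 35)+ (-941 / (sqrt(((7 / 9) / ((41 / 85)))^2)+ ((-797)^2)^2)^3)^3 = -96704967184119734884182200805172723497846967084177802232108798340342496566067076717780924163290745968729918147133693001979015328669 / 898828582434424527225413149969074481809154820003511499508400393534180654020513771891262423675906156024246078084078906830887321600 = -107.59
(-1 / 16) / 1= -1 / 16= -0.06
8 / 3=2.67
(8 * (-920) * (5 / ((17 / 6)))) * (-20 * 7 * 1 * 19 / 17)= 587328000 / 289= 2032276.82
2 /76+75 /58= 727 /551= 1.32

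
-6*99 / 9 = -66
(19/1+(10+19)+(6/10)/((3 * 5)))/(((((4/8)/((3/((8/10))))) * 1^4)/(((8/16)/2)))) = 3603/40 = 90.08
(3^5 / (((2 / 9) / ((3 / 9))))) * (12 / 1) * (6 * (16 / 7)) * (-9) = -539876.57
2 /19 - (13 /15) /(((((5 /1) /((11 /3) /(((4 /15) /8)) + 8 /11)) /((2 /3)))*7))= -27002 /15675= -1.72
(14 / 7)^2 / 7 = 4 / 7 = 0.57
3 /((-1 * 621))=-1 /207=-0.00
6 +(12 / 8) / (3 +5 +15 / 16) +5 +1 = 1740 / 143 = 12.17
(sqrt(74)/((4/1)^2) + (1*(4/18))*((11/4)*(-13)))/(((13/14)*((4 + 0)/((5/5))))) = -77/36 + 7*sqrt(74)/416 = -1.99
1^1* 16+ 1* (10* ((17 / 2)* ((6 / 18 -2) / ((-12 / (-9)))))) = -361 / 4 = -90.25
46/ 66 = 23/ 33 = 0.70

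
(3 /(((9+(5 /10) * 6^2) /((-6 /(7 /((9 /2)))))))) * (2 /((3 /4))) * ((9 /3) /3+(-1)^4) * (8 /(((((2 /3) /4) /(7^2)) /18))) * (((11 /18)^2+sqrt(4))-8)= 1633408 /3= 544469.33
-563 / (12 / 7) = -3941 / 12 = -328.42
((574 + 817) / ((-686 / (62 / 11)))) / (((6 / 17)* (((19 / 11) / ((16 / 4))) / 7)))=-1466114 / 2793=-524.92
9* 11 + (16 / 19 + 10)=2087 / 19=109.84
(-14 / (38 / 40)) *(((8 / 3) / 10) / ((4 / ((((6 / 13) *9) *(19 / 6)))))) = -168 / 13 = -12.92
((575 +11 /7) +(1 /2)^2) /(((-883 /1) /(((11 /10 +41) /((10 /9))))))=-24.75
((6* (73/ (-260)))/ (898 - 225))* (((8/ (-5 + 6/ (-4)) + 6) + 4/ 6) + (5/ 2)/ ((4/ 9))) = -251923/ 9098960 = -0.03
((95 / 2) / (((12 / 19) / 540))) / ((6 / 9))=243675 / 4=60918.75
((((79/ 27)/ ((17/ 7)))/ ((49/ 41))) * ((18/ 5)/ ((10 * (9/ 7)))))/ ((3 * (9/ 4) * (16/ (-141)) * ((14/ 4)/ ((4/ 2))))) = -152233/ 722925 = -0.21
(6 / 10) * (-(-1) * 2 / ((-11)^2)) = 6 / 605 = 0.01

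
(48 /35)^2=2304 /1225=1.88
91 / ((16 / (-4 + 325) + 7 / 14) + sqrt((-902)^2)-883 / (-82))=1197651 / 12020180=0.10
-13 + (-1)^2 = -12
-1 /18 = -0.06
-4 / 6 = -2 / 3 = -0.67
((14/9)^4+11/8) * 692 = 65653327/13122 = 5003.30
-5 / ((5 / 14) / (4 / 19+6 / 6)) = -322 / 19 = -16.95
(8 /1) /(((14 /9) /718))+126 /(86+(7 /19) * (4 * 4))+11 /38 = 95318575 /25802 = 3694.23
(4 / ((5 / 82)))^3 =35287552 / 125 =282300.42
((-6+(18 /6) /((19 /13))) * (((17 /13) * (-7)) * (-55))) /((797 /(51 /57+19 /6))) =-75758375 /7480642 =-10.13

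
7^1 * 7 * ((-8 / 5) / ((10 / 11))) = -2156 / 25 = -86.24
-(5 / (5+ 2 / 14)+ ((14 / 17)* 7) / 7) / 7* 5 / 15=-157 / 1836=-0.09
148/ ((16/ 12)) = 111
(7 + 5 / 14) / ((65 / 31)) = 3193 / 910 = 3.51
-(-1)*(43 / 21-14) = -11.95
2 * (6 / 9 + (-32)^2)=6148 / 3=2049.33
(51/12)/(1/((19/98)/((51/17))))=323/1176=0.27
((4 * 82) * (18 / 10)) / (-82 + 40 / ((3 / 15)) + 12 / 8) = 5904 / 1195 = 4.94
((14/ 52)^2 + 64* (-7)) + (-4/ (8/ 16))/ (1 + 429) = -65104489/ 145340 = -447.95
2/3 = 0.67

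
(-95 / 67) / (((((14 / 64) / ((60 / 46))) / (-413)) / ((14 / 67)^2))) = 1054636800 / 6917549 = 152.46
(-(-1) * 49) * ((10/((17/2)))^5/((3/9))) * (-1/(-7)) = 67200000/1419857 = 47.33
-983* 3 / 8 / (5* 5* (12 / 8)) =-983 / 100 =-9.83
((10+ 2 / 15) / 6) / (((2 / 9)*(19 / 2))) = 0.80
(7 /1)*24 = 168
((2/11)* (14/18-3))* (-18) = 80/11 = 7.27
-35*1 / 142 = -35 / 142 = -0.25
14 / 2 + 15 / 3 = 12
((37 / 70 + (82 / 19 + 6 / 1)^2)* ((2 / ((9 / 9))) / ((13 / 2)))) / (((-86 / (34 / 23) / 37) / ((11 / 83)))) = -1625951162 / 586226095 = -2.77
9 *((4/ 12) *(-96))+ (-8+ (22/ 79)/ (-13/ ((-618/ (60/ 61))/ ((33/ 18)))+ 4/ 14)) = -995664206/ 3373537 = -295.14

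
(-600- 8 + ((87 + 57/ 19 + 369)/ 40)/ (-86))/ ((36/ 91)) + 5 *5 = -187274089/ 123840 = -1512.23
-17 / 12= -1.42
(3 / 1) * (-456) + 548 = -820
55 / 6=9.17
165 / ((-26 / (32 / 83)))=-2640 / 1079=-2.45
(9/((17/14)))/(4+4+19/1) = 14/51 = 0.27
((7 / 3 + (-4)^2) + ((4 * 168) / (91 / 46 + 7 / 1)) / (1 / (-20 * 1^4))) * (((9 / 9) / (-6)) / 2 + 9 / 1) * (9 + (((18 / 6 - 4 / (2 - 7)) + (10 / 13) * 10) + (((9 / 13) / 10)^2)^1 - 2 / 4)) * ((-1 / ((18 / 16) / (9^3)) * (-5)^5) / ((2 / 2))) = -533887728564.68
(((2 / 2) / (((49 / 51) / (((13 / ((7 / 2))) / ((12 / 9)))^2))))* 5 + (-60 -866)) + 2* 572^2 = 6276044823 / 9604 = 653482.38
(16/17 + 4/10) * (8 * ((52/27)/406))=0.05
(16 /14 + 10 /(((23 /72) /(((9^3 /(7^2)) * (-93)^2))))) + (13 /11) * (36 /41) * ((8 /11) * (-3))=22521381533624 /5591047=4028115.22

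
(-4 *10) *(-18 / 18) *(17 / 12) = 170 / 3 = 56.67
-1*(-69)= 69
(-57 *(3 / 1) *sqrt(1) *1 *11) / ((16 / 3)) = -5643 / 16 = -352.69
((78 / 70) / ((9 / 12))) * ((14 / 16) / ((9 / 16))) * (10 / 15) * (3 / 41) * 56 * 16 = 101.01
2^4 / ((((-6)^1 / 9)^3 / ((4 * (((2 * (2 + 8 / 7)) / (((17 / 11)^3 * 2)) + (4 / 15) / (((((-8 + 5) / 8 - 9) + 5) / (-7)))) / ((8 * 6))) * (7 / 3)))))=-13.42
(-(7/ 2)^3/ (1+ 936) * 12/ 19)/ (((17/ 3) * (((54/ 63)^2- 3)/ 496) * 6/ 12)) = 25008816/ 11198087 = 2.23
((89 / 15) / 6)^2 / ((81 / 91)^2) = 65593801 / 53144100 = 1.23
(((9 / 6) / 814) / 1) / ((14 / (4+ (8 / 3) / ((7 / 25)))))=71 / 39886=0.00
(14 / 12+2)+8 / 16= 11 / 3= 3.67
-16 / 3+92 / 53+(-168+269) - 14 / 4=29861 / 318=93.90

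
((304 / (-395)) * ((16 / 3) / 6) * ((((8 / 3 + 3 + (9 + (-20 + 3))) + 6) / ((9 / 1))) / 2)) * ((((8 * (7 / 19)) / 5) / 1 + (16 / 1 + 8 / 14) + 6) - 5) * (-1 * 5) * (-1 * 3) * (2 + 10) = -34008832 / 74655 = -455.55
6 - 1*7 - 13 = -14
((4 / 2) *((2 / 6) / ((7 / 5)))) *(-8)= -80 / 21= -3.81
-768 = -768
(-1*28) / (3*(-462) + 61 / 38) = 1064 / 52607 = 0.02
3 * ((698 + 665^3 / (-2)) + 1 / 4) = -1764469371 / 4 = -441117342.75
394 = 394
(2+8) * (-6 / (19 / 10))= -600 / 19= -31.58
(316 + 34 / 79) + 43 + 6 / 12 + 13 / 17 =968827 / 2686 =360.70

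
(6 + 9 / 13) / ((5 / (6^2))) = 3132 / 65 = 48.18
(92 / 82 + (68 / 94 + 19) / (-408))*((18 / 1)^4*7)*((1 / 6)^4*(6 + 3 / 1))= 1435795389 / 262072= 5478.63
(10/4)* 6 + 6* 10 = 75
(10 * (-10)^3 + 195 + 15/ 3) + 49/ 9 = -88151/ 9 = -9794.56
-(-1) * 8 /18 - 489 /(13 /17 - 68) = 8821 /1143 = 7.72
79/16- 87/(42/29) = -6175/112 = -55.13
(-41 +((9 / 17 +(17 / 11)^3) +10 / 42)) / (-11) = 17363212 / 5226837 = 3.32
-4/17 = -0.24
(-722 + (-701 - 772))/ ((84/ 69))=-50485/ 28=-1803.04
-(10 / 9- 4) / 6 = 13 / 27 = 0.48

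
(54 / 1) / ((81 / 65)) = 43.33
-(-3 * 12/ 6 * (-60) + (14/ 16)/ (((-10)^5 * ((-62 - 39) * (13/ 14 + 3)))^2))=-222177780000000000343/ 617160500000000000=-360.00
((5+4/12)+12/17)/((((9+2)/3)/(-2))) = -3.29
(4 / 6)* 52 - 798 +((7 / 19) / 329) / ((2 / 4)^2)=-2044958 / 2679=-763.33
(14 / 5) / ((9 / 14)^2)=2744 / 405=6.78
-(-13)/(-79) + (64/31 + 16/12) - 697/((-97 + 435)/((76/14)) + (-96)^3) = 23493550828/7264368291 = 3.23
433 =433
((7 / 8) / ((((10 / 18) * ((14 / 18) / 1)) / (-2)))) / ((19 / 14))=-567 / 190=-2.98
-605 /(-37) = 605 /37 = 16.35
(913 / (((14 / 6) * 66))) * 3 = 249 / 14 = 17.79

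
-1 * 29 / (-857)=29 / 857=0.03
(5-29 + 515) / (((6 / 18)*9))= 163.67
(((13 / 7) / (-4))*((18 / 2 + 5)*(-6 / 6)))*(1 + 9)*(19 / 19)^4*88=5720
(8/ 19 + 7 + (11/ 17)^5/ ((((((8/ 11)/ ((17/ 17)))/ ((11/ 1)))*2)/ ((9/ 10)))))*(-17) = -35364280161/ 253903840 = -139.28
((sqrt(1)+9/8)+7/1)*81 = 5913/8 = 739.12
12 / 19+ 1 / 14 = 187 / 266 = 0.70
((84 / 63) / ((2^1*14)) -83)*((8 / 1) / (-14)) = 47.40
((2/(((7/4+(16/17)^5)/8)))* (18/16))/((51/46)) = 6.52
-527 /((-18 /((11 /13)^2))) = 63767 /3042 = 20.96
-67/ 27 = -2.48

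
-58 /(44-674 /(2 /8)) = 0.02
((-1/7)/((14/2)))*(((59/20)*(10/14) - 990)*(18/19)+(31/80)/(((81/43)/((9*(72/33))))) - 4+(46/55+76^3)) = -9612809246/1075305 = -8939.61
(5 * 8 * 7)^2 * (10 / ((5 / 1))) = 156800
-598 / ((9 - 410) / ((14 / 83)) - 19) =8372 / 33549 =0.25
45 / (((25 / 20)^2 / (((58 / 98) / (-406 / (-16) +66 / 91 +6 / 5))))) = 434304 / 695611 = 0.62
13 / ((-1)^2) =13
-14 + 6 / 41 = -568 / 41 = -13.85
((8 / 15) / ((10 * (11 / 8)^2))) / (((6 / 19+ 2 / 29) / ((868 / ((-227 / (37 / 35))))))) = -0.30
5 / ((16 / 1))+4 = 69 / 16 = 4.31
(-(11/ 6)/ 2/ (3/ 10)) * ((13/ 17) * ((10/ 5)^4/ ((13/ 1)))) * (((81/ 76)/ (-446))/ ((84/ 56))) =330/ 72029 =0.00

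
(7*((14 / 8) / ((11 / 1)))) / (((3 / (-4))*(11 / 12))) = -196 / 121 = -1.62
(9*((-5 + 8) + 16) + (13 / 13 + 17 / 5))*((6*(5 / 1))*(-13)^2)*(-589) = -523784742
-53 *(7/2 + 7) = -1113/2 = -556.50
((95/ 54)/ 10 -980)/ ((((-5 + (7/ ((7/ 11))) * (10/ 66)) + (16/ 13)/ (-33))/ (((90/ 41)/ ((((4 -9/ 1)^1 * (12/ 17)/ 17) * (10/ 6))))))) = -106664987/ 57840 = -1844.14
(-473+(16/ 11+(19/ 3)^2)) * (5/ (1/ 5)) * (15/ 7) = -5339000/ 231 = -23112.55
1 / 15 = 0.07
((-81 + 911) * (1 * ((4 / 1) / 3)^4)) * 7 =1487360 / 81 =18362.47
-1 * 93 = -93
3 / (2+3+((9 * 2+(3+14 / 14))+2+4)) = 1 / 11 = 0.09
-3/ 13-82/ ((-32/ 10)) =2641/ 104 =25.39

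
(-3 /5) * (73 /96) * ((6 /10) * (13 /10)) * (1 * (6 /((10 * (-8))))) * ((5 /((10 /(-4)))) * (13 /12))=-37011 /640000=-0.06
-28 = -28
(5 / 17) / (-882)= -5 / 14994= -0.00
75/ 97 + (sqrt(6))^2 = 657/ 97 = 6.77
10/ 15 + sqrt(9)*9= 83/ 3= 27.67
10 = 10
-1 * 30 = -30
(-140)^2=19600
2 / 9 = 0.22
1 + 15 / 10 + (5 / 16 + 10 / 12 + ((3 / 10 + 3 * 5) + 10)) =6947 / 240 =28.95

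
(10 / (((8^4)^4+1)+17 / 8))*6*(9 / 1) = 1440 / 750599937895091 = 0.00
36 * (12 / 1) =432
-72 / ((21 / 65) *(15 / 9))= -936 / 7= -133.71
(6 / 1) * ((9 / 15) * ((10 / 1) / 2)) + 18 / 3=24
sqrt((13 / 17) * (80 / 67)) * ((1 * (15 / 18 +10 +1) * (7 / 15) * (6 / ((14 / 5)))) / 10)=71 * sqrt(74035) / 17085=1.13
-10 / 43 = -0.23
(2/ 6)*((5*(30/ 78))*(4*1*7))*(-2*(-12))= 5600/ 13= 430.77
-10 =-10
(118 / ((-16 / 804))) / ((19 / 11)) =-130449 / 38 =-3432.87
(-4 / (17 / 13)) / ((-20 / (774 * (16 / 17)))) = 111.41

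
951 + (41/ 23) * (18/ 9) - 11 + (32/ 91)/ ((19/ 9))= 37529382/ 39767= 943.73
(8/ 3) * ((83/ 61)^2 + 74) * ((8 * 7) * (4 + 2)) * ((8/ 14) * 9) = 1300575744/ 3721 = 349523.18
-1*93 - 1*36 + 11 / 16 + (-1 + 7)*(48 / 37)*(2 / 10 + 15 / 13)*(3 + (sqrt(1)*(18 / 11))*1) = -3057401 / 38480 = -79.45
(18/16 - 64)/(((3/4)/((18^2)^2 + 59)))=-52832605/6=-8805434.17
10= 10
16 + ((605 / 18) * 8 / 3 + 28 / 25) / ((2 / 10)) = 63416 / 135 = 469.75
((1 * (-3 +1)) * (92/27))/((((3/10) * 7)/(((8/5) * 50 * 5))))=-736000/567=-1298.06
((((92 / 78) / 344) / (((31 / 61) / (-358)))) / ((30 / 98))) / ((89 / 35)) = -86139991 / 27761058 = -3.10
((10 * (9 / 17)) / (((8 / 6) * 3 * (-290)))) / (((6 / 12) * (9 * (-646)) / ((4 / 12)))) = 1 / 1910868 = 0.00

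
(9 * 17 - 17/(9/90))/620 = -17/620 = -0.03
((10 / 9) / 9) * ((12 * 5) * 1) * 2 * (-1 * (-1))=400 / 27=14.81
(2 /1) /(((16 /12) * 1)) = 3 /2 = 1.50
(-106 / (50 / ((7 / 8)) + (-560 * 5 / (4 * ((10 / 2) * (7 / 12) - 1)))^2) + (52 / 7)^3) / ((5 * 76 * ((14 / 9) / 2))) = 312654246206067 / 225417894604000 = 1.39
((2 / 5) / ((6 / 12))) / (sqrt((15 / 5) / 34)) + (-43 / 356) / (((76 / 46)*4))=-989 / 54112 + 4*sqrt(102) / 15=2.67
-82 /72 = -41 /36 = -1.14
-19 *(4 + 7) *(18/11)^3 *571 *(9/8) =-71180289/121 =-588266.85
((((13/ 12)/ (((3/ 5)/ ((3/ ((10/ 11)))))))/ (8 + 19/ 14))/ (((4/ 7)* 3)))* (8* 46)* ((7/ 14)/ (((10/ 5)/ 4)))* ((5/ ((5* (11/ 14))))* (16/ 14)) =234416/ 1179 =198.83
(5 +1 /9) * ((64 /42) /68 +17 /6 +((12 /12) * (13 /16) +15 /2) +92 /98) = 11134001 /179928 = 61.88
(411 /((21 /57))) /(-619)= -7809 /4333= -1.80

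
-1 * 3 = -3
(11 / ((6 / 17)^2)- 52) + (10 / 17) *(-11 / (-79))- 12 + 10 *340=3424.39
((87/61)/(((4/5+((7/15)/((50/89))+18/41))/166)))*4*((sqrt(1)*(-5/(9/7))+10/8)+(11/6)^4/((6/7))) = 1011134666125/209640042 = 4823.19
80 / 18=4.44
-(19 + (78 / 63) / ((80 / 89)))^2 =-292991689 / 705600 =-415.24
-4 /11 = -0.36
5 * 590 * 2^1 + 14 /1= 5914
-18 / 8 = -9 / 4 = -2.25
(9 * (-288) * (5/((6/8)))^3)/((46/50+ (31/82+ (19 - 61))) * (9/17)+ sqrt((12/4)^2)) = 8921600000/215467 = 41405.88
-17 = -17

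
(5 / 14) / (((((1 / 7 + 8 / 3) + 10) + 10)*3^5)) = 5 / 77598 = 0.00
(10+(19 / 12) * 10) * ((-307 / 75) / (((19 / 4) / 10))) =-38068 / 171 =-222.62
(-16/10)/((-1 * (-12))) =-2/15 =-0.13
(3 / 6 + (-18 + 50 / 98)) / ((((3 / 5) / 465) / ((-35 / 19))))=6451875 / 266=24255.17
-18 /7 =-2.57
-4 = -4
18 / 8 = 9 / 4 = 2.25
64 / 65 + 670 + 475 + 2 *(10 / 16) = 298281 / 260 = 1147.23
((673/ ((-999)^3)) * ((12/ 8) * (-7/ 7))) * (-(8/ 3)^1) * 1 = -2692/ 997002999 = -0.00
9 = 9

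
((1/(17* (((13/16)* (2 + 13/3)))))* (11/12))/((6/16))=352/12597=0.03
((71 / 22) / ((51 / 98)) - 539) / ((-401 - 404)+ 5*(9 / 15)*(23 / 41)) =3063725 / 4619274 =0.66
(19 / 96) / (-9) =-0.02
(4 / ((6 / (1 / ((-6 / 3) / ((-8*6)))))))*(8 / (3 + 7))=64 / 5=12.80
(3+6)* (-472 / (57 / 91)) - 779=-143657 / 19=-7560.89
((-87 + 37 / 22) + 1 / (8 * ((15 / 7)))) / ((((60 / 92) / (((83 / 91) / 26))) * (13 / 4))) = -214844587 / 152252100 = -1.41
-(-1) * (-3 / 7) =-3 / 7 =-0.43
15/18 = 5/6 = 0.83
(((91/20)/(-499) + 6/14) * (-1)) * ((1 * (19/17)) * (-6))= 1670271/593810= 2.81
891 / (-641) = -891 / 641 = -1.39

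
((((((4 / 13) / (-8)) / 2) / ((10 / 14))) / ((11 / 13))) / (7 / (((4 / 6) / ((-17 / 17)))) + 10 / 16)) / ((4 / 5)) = 7 / 1738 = 0.00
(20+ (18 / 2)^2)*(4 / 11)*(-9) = -3636 / 11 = -330.55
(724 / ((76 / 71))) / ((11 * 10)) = 12851 / 2090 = 6.15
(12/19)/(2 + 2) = 3/19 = 0.16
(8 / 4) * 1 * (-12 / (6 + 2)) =-3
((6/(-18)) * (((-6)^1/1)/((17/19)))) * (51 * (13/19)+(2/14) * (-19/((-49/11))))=462760/5831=79.36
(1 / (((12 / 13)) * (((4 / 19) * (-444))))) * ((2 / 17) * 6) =-247 / 30192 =-0.01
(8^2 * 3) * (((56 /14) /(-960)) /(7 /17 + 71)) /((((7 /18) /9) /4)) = -22032 /21245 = -1.04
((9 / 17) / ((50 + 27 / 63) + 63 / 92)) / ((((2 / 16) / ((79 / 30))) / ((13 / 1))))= 7936656 / 2797945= 2.84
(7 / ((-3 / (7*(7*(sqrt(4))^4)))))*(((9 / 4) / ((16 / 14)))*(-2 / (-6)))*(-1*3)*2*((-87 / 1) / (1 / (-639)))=400436379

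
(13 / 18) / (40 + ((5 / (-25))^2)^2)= 8125 / 450018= 0.02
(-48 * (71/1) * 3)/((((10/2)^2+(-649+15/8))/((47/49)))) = 427136/27097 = 15.76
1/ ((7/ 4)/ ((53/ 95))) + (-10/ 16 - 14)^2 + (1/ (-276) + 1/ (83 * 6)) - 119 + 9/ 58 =674072501699/ 7068492480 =95.36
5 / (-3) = -5 / 3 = -1.67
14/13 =1.08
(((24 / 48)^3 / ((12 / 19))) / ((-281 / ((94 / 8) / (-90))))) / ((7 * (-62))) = -0.00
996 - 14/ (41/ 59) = 40010/ 41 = 975.85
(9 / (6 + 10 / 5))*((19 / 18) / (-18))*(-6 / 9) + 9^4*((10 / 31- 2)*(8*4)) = -4716361139 / 13392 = -352177.50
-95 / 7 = -13.57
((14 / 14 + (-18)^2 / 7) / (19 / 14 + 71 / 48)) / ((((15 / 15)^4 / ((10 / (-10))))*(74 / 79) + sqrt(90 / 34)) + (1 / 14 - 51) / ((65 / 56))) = -35462282229920 / 95197968281511 - 139646119600*sqrt(85) / 95197968281511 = -0.39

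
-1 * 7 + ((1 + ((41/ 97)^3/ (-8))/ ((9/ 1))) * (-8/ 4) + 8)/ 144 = -6.96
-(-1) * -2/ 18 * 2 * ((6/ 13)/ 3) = -4/ 117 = -0.03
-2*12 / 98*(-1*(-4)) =-48 / 49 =-0.98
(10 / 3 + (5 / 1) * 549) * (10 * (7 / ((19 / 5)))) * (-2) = -5771500 / 57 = -101254.39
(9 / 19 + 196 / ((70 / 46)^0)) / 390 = 3733 / 7410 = 0.50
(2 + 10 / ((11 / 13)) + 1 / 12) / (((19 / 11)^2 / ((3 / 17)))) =20185 / 24548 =0.82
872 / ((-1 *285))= -872 / 285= -3.06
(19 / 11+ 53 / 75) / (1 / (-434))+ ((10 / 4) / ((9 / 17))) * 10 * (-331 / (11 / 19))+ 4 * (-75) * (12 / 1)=-78345041 / 2475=-31654.56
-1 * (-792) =792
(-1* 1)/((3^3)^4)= -1/531441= -0.00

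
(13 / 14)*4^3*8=3328 / 7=475.43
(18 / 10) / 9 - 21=-104 / 5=-20.80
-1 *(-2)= 2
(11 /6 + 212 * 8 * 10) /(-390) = -101771 /2340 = -43.49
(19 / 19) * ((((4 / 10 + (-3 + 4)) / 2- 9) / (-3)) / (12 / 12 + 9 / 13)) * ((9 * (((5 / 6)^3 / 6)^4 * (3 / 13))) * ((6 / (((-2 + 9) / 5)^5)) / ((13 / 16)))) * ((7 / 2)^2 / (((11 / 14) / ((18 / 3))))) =12664794921875 / 335559704223744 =0.04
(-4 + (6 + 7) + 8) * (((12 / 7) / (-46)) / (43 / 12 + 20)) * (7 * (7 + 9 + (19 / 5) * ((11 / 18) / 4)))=-3.12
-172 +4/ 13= -2232/ 13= -171.69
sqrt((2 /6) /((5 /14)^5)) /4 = 49 * sqrt(210) /375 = 1.89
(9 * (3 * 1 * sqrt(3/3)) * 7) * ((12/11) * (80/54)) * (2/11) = 6720/121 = 55.54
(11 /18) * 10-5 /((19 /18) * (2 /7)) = -1790 /171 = -10.47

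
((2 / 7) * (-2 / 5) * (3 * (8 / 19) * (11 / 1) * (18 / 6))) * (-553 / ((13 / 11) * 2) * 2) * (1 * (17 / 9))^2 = 88401632 / 11115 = 7953.36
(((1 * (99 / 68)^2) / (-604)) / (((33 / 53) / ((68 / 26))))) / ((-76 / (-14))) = -0.00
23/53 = 0.43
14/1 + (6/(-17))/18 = 713/51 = 13.98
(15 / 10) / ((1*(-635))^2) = 3 / 806450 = 0.00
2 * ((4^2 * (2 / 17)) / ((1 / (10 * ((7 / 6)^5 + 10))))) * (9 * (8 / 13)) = 15130720 / 5967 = 2535.73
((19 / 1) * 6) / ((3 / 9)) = 342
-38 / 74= -19 / 37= -0.51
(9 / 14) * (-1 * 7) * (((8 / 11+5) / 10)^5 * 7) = -62523502209 / 32210200000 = -1.94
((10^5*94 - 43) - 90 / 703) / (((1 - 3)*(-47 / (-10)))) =-33040848405 / 33041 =-999995.41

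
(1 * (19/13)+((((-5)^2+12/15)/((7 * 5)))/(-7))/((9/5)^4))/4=0.36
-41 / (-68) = 41 / 68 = 0.60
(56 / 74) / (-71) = -28 / 2627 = -0.01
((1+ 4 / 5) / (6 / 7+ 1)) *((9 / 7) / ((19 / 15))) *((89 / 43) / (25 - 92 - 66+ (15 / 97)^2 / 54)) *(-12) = 14651167896 / 79746259697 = 0.18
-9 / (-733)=9 / 733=0.01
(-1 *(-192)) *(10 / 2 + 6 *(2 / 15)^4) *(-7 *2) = -75628672 / 5625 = -13445.10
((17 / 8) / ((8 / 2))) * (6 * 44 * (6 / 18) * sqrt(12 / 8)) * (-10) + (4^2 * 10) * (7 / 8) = 140-935 * sqrt(6) / 4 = -432.57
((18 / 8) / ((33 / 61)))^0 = 1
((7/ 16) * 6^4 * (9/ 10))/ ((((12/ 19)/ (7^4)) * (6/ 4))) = 25865973/ 20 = 1293298.65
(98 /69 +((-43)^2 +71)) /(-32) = -60.04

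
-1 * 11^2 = -121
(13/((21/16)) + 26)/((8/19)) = 7163/84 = 85.27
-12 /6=-2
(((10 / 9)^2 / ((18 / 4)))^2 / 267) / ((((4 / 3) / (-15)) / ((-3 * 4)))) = 200000 / 5255361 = 0.04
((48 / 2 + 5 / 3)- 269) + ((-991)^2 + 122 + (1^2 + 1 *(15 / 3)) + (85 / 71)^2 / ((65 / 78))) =14850292787 / 15123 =981967.39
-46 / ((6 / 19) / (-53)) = 7720.33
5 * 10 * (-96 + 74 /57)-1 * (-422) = -245846 /57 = -4313.09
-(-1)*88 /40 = 11 /5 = 2.20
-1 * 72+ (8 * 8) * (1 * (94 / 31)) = 3784 / 31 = 122.06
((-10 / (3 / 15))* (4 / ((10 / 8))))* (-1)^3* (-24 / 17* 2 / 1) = -7680 / 17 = -451.76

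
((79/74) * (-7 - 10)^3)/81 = -388127/5994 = -64.75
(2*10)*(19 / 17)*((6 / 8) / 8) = 285 / 136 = 2.10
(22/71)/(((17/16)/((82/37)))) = 28864/44659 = 0.65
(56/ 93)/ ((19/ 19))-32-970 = -93130/ 93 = -1001.40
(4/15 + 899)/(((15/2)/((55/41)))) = 7238/45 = 160.84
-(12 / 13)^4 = -20736 / 28561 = -0.73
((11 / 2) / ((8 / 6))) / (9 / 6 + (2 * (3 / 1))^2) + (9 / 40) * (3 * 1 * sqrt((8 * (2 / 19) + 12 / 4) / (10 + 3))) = 11 / 100 + 27 * sqrt(18031) / 9880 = 0.48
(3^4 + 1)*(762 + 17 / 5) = 313814 / 5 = 62762.80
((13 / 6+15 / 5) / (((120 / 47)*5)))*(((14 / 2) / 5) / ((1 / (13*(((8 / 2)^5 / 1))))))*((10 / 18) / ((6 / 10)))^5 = 662935000000 / 129140163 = 5133.45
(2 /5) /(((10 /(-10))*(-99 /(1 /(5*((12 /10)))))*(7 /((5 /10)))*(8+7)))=1 /311850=0.00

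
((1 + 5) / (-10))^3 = -27 / 125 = -0.22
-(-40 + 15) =25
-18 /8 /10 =-9 /40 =-0.22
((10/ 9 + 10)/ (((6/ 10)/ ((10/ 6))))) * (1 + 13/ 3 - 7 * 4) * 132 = -7480000/ 81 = -92345.68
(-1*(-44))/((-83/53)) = -28.10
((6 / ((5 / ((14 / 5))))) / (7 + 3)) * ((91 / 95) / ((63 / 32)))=5824 / 35625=0.16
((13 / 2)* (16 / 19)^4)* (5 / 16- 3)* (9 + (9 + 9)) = -30910464 / 130321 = -237.19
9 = 9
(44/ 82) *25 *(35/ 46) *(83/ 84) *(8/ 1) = 228250/ 2829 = 80.68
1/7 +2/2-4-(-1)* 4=8/7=1.14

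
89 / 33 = 2.70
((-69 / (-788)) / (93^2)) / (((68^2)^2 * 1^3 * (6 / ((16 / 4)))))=23 / 72861443283456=0.00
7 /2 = 3.50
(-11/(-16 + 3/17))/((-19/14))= -2618/5111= -0.51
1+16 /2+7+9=25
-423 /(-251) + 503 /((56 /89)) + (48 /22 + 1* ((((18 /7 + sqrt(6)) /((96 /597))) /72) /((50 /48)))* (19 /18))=3781* sqrt(6) /43200 + 37270319041 /46384800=803.72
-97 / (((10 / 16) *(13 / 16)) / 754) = -720128 / 5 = -144025.60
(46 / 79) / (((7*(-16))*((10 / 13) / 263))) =-78637 / 44240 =-1.78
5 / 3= 1.67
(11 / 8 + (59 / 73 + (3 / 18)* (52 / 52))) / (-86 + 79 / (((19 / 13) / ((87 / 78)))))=-78223 / 855852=-0.09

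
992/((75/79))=78368/75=1044.91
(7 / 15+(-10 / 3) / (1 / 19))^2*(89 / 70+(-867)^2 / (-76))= -23392346764517 / 598500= -39084957.00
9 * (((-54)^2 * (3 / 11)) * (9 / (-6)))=-118098 / 11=-10736.18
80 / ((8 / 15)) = 150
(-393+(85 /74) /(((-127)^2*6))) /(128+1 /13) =-36586957979 /11923524540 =-3.07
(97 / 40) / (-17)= -97 / 680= -0.14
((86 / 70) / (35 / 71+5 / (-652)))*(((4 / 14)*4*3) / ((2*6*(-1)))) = -3981112 / 5503925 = -0.72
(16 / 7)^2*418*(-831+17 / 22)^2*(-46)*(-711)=26535688237843200 / 539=49231332537742.49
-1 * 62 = -62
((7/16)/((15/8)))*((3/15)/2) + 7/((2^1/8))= 28.02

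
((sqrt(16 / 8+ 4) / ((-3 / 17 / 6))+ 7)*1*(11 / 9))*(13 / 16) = 1001 / 144 - 2431*sqrt(6) / 72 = -75.75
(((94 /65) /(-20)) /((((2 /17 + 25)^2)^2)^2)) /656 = -327860599727 /471237882925010018992938400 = -0.00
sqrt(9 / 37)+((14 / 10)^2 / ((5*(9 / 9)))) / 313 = 49 / 39125+3*sqrt(37) / 37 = 0.49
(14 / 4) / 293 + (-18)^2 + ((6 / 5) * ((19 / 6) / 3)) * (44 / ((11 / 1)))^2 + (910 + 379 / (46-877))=3052844723 / 2434830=1253.82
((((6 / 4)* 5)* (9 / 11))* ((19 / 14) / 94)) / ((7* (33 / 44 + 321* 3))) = 171 / 13021162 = 0.00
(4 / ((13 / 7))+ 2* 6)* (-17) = -3128 / 13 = -240.62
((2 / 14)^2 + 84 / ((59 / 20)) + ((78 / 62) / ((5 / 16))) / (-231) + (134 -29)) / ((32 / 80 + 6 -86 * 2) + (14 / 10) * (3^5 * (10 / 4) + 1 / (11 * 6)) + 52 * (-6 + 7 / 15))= 986897349 / 2936700928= 0.34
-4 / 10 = -2 / 5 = -0.40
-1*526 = -526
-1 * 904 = -904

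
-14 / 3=-4.67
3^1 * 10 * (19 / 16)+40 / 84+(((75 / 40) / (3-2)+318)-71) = 11969 / 42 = 284.98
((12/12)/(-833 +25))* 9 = -9/808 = -0.01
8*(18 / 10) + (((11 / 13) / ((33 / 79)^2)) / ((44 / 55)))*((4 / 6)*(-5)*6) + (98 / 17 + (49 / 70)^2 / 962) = -16363103893 / 161904600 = -101.07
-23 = -23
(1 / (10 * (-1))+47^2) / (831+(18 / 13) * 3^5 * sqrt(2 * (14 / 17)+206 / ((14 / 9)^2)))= 0.56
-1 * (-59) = 59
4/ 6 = 2/ 3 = 0.67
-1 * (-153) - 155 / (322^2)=15863497 / 103684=153.00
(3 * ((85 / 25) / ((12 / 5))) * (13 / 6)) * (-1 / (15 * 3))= -221 / 1080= -0.20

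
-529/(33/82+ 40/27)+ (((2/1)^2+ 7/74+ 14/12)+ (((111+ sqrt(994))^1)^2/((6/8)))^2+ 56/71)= 31529920* sqrt(994)/3+ 39669923302901294/98614953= 733626848.79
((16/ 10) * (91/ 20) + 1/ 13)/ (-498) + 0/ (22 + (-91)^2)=-797/ 53950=-0.01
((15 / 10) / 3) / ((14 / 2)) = 1 / 14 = 0.07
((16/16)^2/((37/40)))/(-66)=-20/1221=-0.02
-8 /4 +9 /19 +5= 66 /19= 3.47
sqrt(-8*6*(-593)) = 4*sqrt(1779) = 168.71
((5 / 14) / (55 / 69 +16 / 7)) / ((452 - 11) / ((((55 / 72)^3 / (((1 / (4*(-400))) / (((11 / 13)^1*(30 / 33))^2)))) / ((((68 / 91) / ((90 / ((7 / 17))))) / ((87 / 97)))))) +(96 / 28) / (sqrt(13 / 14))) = 789717034870435546875 / 21664381935720476001182248 +26143878496551513671875*sqrt(182) / 10832190967860238000591124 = 0.03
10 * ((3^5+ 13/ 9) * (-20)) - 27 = -440243/ 9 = -48915.89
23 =23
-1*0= 0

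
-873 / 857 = -1.02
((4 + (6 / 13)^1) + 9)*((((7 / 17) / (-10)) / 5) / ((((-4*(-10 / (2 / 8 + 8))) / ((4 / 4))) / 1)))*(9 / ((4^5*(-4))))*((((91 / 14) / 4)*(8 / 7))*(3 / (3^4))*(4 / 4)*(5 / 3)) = 77 / 13369344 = 0.00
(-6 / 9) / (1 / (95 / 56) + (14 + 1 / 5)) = -38 / 843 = -0.05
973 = 973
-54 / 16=-27 / 8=-3.38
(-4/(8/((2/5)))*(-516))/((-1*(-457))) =516/2285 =0.23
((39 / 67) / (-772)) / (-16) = 39 / 827584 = 0.00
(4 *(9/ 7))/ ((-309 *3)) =-4/ 721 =-0.01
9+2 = 11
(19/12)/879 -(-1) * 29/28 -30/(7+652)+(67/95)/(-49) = 0.98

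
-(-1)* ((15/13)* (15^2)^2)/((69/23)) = 253125/13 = 19471.15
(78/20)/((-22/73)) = -2847/220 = -12.94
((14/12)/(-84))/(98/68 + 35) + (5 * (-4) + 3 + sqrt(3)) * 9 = -6824429/44604 + 9 * sqrt(3) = -137.41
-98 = -98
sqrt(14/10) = sqrt(35)/5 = 1.18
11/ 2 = 5.50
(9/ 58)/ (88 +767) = 1/ 5510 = 0.00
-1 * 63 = -63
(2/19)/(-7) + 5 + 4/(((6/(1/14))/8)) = 2141/399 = 5.37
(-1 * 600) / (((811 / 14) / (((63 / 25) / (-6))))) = 3528 / 811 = 4.35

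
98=98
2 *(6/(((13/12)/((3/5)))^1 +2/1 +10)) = 0.87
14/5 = 2.80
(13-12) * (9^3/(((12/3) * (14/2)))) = 729/28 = 26.04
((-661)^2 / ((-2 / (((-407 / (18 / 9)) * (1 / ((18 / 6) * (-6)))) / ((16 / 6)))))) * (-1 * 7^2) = 8713515503 / 192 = 45382893.24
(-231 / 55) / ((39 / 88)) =-616 / 65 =-9.48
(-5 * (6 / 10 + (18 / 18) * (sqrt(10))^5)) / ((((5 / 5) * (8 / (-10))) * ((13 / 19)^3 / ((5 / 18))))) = 171475 / 52728 + 21434375 * sqrt(10) / 39546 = 1717.24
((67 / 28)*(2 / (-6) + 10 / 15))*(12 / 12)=67 / 84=0.80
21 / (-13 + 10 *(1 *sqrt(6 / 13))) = -3.38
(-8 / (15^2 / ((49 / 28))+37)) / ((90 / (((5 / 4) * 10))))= -70 / 10431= -0.01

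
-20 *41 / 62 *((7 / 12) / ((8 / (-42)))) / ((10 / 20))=10045 / 124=81.01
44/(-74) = -22/37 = -0.59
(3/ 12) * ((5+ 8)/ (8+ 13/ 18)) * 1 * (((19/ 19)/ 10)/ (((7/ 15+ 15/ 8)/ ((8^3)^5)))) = 24699429206360064/ 44117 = 559861939985.95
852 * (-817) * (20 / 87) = -4640560 / 29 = -160019.31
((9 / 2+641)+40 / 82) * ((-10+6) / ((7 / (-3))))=1107.41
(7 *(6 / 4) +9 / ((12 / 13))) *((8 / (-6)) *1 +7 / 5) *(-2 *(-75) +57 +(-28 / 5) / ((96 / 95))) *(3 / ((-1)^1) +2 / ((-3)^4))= -233047 / 288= -809.19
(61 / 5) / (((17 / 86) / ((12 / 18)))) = 10492 / 255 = 41.15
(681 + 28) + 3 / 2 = 1421 / 2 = 710.50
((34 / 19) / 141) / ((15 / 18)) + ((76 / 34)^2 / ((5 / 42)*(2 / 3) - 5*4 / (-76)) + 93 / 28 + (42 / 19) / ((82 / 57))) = 28828344577 / 1481361980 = 19.46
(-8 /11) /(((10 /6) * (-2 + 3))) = -24 /55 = -0.44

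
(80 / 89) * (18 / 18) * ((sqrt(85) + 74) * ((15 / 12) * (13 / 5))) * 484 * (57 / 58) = 3586440 * sqrt(85) / 2581 + 265396560 / 2581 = 115638.09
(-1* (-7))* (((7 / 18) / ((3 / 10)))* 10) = 2450 / 27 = 90.74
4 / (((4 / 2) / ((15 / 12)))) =2.50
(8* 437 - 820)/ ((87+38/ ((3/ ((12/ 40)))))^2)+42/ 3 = 738131/ 51529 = 14.32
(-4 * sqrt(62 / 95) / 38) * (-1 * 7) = 14 * sqrt(5890) / 1805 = 0.60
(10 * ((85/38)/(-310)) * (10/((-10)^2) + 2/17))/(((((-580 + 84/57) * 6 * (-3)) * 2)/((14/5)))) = -259/122670720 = -0.00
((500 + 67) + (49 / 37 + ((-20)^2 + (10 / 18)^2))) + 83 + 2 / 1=3157738 / 2997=1053.63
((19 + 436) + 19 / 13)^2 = 35212356 / 169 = 208357.14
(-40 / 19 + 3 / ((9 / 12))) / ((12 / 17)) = 2.68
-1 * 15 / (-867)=5 / 289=0.02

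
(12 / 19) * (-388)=-4656 / 19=-245.05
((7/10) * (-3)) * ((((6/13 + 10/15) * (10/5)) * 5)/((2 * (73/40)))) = -6160/949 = -6.49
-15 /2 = -7.50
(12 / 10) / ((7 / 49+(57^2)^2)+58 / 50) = 70 / 615766801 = 0.00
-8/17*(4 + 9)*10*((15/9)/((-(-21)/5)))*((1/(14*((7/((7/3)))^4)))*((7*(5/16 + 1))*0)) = 0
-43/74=-0.58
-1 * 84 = -84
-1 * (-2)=2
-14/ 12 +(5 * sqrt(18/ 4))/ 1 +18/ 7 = 59/ 42 +15 * sqrt(2)/ 2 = 12.01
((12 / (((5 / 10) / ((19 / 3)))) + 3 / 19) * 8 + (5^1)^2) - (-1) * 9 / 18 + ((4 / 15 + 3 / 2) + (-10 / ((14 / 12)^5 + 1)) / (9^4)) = 78474289277 / 63055395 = 1244.53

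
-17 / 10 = -1.70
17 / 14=1.21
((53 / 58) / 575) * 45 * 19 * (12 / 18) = 3021 / 3335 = 0.91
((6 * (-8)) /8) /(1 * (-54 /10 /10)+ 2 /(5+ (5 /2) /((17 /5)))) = 31.37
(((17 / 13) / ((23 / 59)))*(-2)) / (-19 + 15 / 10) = 0.38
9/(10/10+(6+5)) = 3/4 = 0.75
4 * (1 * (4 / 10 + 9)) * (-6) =-225.60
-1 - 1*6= -7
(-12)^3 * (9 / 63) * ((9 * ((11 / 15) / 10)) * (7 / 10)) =-14256 / 125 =-114.05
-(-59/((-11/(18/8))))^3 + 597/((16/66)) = 60054957/85184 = 705.00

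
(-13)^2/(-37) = -169/37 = -4.57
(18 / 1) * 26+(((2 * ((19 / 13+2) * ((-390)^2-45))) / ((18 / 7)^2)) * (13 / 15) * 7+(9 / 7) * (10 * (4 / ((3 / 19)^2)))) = 40671191 / 42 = 968361.69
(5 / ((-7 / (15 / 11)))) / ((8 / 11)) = -75 / 56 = -1.34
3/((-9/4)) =-4/3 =-1.33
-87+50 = -37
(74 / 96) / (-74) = -1 / 96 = -0.01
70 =70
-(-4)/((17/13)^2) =676/289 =2.34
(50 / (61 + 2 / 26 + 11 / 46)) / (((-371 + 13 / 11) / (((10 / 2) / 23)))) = -17875 / 37290339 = -0.00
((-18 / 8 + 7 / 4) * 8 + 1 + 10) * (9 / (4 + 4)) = 63 / 8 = 7.88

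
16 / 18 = 8 / 9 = 0.89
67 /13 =5.15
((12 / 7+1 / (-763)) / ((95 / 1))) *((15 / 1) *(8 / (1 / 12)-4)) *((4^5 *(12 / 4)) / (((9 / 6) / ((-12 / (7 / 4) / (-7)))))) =35461398528 / 710353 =49920.81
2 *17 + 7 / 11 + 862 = 9863 / 11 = 896.64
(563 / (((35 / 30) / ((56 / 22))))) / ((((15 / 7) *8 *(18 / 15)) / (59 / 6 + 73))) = 1958677 / 396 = 4946.15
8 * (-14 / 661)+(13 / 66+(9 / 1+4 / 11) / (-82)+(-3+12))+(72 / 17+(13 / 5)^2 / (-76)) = 377254559591 / 28886955900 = 13.06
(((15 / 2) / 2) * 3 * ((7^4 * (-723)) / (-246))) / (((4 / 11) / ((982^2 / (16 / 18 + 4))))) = 56497237123005 / 1312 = 43061918538.88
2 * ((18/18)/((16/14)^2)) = 49/32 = 1.53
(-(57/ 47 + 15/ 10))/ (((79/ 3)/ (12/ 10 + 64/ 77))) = -59823/ 285901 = -0.21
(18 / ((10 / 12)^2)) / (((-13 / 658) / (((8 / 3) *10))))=-2274048 / 65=-34985.35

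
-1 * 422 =-422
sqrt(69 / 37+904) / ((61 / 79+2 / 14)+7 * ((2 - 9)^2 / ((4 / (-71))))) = -0.00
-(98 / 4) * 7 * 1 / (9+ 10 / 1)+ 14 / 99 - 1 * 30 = -146285 / 3762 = -38.88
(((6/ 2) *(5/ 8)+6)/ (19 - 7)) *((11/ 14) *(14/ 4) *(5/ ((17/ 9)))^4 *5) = 4736221875/ 10690688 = 443.02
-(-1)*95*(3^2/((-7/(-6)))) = 5130/7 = 732.86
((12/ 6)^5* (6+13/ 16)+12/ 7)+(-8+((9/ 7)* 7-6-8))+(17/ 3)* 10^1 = 5531/ 21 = 263.38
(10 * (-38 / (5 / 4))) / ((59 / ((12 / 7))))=-3648 / 413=-8.83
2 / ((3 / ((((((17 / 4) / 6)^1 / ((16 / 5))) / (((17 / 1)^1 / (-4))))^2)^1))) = 25 / 13824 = 0.00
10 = 10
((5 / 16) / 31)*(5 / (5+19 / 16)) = 25 / 3069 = 0.01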